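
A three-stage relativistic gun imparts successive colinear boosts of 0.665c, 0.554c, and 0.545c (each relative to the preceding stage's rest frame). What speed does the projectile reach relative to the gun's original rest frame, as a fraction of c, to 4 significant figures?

u ≈ 0.9666c

Compose boost 2: (0.554 + 0.665)/(1 + 0.554×0.665) = 1.219/1.36841 = 0.890815
Compose boost 3: (0.545 + 0.890815)/(1 + 0.545×0.890815) = 1.43581/1.48549 = 0.9666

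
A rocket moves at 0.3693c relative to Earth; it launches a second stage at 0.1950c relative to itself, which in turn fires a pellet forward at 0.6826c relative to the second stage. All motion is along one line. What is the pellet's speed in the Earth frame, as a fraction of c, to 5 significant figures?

u ≈ 0.88941c

Compose boost 2: (0.1950 + 0.3693)/(1 + 0.1950×0.3693) = 0.56430/1.072013 = 0.5263926
Compose boost 3: (0.6826 + 0.5263926)/(1 + 0.6826×0.5263926) = 1.208993/1.359316 = 0.88941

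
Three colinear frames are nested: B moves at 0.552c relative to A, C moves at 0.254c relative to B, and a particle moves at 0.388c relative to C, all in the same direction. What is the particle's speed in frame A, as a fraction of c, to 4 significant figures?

Compose boost 2: (0.254 + 0.552)/(1 + 0.254×0.552) = 0.8060/1.14021 = 0.706889
Compose boost 3: (0.388 + 0.706889)/(1 + 0.388×0.706889) = 1.09489/1.27427 = 0.8592

u ≈ 0.8592c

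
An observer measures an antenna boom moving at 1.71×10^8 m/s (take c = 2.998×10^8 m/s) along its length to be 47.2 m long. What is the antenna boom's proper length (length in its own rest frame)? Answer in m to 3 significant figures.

L₀ ≈ 57.5 m

β = v/c = 1.71×10^8 / 2.998×10^8 = 0.57038
γ = 1/√(1 − 0.57038²) = 1.2175
L₀ = γL = 1.2175 × 47.2 = 57.5 m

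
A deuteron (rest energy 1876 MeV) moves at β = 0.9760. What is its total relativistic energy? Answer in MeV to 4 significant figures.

E ≈ 8615 MeV

γ = 1/√(1 − 0.9760²) = 4.59199
E = γm₀c² = 4.59199 × 1876 MeV = 8615 MeV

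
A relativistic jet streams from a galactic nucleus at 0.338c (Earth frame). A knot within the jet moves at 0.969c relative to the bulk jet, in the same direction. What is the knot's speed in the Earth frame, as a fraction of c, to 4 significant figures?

Relativistic velocity addition: u = (u' + v)/(1 + u'v/c²)
= (0.969 + 0.338)/(1 + 0.969×0.338) = 1.307/1.32752 = 0.9845

u ≈ 0.9845c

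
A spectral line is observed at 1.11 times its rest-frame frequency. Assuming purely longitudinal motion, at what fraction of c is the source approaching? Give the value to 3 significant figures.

f_obs/f_src = √((1+β)/(1−β)) = 1.11  ⇒  (1+β)/(1−β) = 1.2321
β = |1 − D²|/(1 + D²) = |1 − 1.2321|/(1 + 1.2321) = 0.104

β ≈ 0.104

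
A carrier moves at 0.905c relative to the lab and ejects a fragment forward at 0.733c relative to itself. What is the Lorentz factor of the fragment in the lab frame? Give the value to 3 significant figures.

u_lab = (0.733 + 0.905)/(1 + 0.733×0.905) = 1.638/1.66336 = 0.984751
γ = 1/√(1 − 0.984751²) = 5.75

γ ≈ 5.75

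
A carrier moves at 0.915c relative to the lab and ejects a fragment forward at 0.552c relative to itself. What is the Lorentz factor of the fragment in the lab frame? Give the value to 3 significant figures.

u_lab = (0.552 + 0.915)/(1 + 0.552×0.915) = 1.467/1.50508 = 0.974699
γ = 1/√(1 − 0.974699²) = 4.47

γ ≈ 4.47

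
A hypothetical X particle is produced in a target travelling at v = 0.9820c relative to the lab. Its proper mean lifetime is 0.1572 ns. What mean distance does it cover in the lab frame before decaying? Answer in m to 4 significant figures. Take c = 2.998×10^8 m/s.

d ≈ 0.2450 m

γ = 1/√(1 − 0.9820²) = 5.29434
Dilated lifetime: Δt = γτ₀ = 5.29434 × 0.1572 ns = 0.832270 ns
d = vΔt = 0.9820c × 0.832270 ns = 2.94404×10^8 m/s × 8.32270×10^-10 s = 0.2450 m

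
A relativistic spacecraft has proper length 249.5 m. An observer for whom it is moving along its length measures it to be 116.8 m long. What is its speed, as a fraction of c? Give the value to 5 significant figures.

β ≈ 0.88366

γ = L₀/L = 249.5/116.8 = 2.136130
β = √(1 − 1/γ²) = 0.88366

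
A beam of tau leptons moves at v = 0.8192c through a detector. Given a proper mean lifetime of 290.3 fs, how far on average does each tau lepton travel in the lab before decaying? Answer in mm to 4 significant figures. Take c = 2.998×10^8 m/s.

γ = 1/√(1 − 0.8192²) = 1.74366
Dilated lifetime: Δt = γτ₀ = 1.74366 × 290.3 fs = 506.183 fs
d = vΔt = 0.8192c × 506.183 fs = 2.45596×10^8 m/s × 5.06183×10^-13 s = 0.1243 mm

d ≈ 0.1243 mm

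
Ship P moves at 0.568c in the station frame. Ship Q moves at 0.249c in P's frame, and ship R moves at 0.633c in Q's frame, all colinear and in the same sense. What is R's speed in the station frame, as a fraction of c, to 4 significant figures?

u ≈ 0.9282c

Compose boost 2: (0.249 + 0.568)/(1 + 0.249×0.568) = 0.8170/1.14143 = 0.715768
Compose boost 3: (0.633 + 0.715768)/(1 + 0.633×0.715768) = 1.34877/1.45308 = 0.9282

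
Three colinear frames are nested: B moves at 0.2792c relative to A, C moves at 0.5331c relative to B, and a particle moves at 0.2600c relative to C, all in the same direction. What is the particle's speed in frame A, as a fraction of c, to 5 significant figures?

u ≈ 0.81689c

Compose boost 2: (0.5331 + 0.2792)/(1 + 0.5331×0.2792) = 0.81230/1.148842 = 0.7070601
Compose boost 3: (0.2600 + 0.7070601)/(1 + 0.2600×0.7070601) = 0.9670601/1.183836 = 0.81689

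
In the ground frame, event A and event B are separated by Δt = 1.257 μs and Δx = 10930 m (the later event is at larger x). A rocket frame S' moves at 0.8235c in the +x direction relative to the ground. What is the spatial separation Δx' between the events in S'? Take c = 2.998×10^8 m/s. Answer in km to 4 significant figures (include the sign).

γ = 1/√(1 − 0.8235²) = 1.76269
Δx' = γ(Δx − vΔt) = 1.76269 × (10930 m − 0.8235×(2.998×10^8 m/s)×1.257×10^-6 s)
= 1.76269 × (10619.7 m) = 18.72 km

Δx' ≈ 18.72 km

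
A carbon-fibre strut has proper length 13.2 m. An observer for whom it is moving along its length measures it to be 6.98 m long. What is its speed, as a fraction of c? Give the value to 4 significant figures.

β ≈ 0.8488

γ = L₀/L = 13.2/6.98 = 1.89112
β = √(1 − 1/γ²) = 0.8488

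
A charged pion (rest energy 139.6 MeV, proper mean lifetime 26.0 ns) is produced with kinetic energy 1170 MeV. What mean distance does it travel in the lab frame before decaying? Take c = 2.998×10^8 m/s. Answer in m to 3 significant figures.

d ≈ 72.7 m

γ = 1 + K/(m₀c²) = 1 + 1170/139.6 = 9.3811
β = √(1 − 1/γ²) = 0.99430
Dilated lifetime: γτ₀ = 9.3811 × 26.0 ns = 243.91 ns
d = βc·γτ₀ = 0.99430 × (2.998×10^8 m/s) × 2.4391×10^-7 s = 72.7 m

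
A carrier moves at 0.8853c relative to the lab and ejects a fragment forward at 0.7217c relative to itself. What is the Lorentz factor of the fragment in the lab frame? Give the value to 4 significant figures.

γ ≈ 5.092

u_lab = (0.7217 + 0.8853)/(1 + 0.7217×0.8853) = 1.6070/1.638921 = 0.9805232
γ = 1/√(1 − 0.9805232²) = 5.092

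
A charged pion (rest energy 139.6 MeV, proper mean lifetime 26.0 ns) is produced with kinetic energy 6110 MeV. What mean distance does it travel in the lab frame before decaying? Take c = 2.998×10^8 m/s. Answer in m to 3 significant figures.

γ = 1 + K/(m₀c²) = 1 + 6110/139.6 = 44.768
β = √(1 − 1/γ²) = 0.99975
Dilated lifetime: γτ₀ = 44.768 × 26.0 ns = 1164.0 ns
d = βc·γτ₀ = 0.99975 × (2.998×10^8 m/s) × 1.1640×10^-6 s = 349 m

d ≈ 349 m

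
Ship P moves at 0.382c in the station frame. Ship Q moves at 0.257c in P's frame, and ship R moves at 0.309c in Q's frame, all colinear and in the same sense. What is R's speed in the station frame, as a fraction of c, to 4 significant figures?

u ≈ 0.7551c

Compose boost 2: (0.257 + 0.382)/(1 + 0.257×0.382) = 0.6390/1.09817 = 0.581875
Compose boost 3: (0.309 + 0.581875)/(1 + 0.309×0.581875) = 0.890875/1.17980 = 0.7551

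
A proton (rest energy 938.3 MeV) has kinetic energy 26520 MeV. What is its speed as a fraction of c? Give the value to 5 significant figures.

γ = 1 + K/(m₀c²) = 1 + 26520/938.3 = 29.26388
β = √(1 − 1/γ²) = 0.99942

β ≈ 0.99942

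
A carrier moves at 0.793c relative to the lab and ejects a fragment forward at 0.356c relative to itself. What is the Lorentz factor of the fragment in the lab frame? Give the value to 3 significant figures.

γ ≈ 2.25

u_lab = (0.356 + 0.793)/(1 + 0.356×0.793) = 1.149/1.28231 = 0.896041
γ = 1/√(1 − 0.896041²) = 2.25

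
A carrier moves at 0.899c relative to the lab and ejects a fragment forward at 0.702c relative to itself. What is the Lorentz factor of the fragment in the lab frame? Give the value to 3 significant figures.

u_lab = (0.702 + 0.899)/(1 + 0.702×0.899) = 1.601/1.63110 = 0.981547
γ = 1/√(1 − 0.981547²) = 5.23

γ ≈ 5.23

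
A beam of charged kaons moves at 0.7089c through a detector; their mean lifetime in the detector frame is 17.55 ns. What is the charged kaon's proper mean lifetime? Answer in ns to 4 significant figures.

τ₀ ≈ 12.38 ns

γ = 1/√(1 − 0.7089²) = 1.41782
Proper time: τ₀ = Δt/γ = 17.55/1.41782 = 12.38 ns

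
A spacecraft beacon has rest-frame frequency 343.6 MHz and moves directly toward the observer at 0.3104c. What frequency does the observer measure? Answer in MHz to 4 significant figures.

f_obs ≈ 473.6 MHz

Relativistic Doppler: f_obs = f_src √((1+β)/(1−β))
= 343.6 × √(1.31040/0.689600) = 343.6 × 1.37849 = 473.6 MHz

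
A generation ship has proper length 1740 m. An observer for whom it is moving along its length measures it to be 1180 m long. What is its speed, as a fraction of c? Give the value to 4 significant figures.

γ = L₀/L = 1740/1180 = 1.47458
β = √(1 − 1/γ²) = 0.7349

β ≈ 0.7349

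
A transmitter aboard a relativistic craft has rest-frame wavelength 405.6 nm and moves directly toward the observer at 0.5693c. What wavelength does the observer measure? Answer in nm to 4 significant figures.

λ_obs ≈ 212.5 nm

Relativistic Doppler: λ_obs = λ_src √((1−β)/(1+β))
= 405.6 × √(0.430700/1.56930) = 405.6 × 0.523883 = 212.5 nm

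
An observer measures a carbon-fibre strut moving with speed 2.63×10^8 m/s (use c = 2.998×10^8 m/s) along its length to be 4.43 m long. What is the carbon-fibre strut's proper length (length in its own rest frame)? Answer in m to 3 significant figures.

β = v/c = 2.63×10^8 / 2.998×10^8 = 0.87725
γ = 1/√(1 − 0.87725²) = 2.0832
L₀ = γL = 2.0832 × 4.43 = 9.23 m

L₀ ≈ 9.23 m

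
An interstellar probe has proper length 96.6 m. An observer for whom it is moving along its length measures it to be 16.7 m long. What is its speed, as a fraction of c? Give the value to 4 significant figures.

β ≈ 0.9849

γ = L₀/L = 96.6/16.7 = 5.78443
β = √(1 − 1/γ²) = 0.9849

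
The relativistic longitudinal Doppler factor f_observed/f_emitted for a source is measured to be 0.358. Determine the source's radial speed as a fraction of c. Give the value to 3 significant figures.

β ≈ 0.773

f_obs/f_src = √((1−β)/(1+β)) = 0.358  ⇒  (1−β)/(1+β) = 0.12816
β = |1 − D²|/(1 + D²) = |1 − 0.12816|/(1 + 0.12816) = 0.773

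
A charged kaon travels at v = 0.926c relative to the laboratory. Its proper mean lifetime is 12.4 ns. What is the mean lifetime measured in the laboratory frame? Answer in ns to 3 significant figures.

Δt ≈ 32.8 ns

γ = 1/√(1 − 0.926²) = 2.6488
Time dilation: Δt = γτ₀ = 2.6488 × 12.4 ns = 32.8 ns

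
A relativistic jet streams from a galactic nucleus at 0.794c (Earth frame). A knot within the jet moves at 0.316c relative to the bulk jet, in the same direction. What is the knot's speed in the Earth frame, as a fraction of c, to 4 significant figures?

u ≈ 0.8874c

Relativistic velocity addition: u = (u' + v)/(1 + u'v/c²)
= (0.316 + 0.794)/(1 + 0.316×0.794) = 1.110/1.25090 = 0.8874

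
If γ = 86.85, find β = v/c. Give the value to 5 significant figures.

β = √(1 − 1/γ²) = √(1 − 1/86.85²) = √(0.9998674) = 0.99993

β ≈ 0.99993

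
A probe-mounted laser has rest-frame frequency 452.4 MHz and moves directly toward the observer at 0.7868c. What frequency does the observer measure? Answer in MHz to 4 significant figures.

Relativistic Doppler: f_obs = f_src √((1+β)/(1−β))
= 452.4 × √(1.78680/0.213200) = 452.4 × 2.89497 = 1310 MHz

f_obs ≈ 1310 MHz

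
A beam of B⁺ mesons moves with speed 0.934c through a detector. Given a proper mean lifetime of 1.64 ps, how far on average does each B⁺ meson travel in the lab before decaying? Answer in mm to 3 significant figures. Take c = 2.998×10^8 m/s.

γ = 1/√(1 − 0.934²) = 2.7990
Dilated lifetime: Δt = γτ₀ = 2.7990 × 1.64 ps = 4.5903 ps
d = vΔt = 0.934c × 4.5903 ps = 2.8001×10^8 m/s × 4.5903×10^-12 s = 1.29 mm

d ≈ 1.29 mm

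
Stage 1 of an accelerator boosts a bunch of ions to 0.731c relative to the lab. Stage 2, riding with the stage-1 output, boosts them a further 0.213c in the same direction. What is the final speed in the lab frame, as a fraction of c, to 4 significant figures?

Compose boost 2: (0.213 + 0.731)/(1 + 0.213×0.731) = 0.9440/1.15570 = 0.8168

u ≈ 0.8168c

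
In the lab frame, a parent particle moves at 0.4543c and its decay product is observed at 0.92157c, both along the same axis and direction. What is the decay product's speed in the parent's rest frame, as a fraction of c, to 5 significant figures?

Inverse velocity addition: u' = (u − v)/(1 − uv/c²)
= (0.92157 − 0.4543)/(1 − 0.92157×0.4543) = 0.46727/0.5813307 = 0.80379

u' ≈ 0.80379c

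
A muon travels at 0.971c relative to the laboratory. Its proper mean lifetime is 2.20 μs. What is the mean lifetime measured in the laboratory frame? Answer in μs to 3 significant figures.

Δt ≈ 9.20 μs

γ = 1/√(1 − 0.971²) = 4.1827
Time dilation: Δt = γτ₀ = 4.1827 × 2.20 μs = 9.20 μs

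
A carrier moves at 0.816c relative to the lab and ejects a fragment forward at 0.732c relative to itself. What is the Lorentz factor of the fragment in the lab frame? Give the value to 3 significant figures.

u_lab = (0.732 + 0.816)/(1 + 0.732×0.816) = 1.548/1.59731 = 0.969128
γ = 1/√(1 − 0.969128²) = 4.06

γ ≈ 4.06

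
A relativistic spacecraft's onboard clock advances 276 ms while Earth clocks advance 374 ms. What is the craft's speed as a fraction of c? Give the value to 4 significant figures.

β ≈ 0.6748

γ = Δt/τ₀ = 374/276 = 1.35507
β = √(1 − 1/γ²) = √(1 − 1/1.35507²) = 0.6748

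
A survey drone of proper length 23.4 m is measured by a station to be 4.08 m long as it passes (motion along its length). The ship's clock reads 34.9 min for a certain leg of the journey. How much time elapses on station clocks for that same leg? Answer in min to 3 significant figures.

Length contraction ⇒ γ = L₀/L = 23.4/4.08 = 5.7353
Time dilation: Δt = γτ₀ = 5.7353 × 34.9 min = 200 min

Δt ≈ 200 min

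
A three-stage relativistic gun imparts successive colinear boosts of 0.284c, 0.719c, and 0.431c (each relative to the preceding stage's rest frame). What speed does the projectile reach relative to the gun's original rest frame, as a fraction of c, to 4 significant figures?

u ≈ 0.9300c

Compose boost 2: (0.719 + 0.284)/(1 + 0.719×0.284) = 1.003/1.20420 = 0.832921
Compose boost 3: (0.431 + 0.832921)/(1 + 0.431×0.832921) = 1.26392/1.35899 = 0.9300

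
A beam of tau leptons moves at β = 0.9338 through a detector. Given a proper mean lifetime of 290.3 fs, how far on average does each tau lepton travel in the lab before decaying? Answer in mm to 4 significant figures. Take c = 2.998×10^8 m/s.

γ = 1/√(1 − 0.9338²) = 2.79489
Dilated lifetime: Δt = γτ₀ = 2.79489 × 290.3 fs = 811.358 fs
d = vΔt = 0.9338c × 811.358 fs = 2.79953×10^8 m/s × 8.11358×10^-13 s = 0.2271 mm

d ≈ 0.2271 mm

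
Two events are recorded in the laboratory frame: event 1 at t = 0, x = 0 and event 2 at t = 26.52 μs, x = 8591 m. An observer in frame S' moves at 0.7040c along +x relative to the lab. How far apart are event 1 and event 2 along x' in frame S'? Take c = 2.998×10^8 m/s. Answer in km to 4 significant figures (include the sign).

Δx' ≈ 4.215 km

γ = 1/√(1 − 0.7040²) = 1.40805
Δx' = γ(Δx − vΔt) = 1.40805 × (8591 m − 0.7040×(2.998×10^8 m/s)×26.52×10^-6 s)
= 1.40805 × (2993.71 m) = 4.215 km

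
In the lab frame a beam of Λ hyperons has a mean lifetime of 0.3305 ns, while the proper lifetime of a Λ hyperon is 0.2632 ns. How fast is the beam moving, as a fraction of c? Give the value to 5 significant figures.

γ = Δt/τ₀ = 0.3305/0.2632 = 1.255699
β = √(1 − 1/γ²) = √(1 − 1/1.255699²) = 0.60481

β ≈ 0.60481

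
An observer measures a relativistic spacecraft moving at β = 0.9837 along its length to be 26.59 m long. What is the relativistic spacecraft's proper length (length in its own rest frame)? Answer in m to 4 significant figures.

L₀ ≈ 147.9 m

γ = 1/√(1 − 0.9837²) = 5.56120
L₀ = γL = 5.56120 × 26.59 = 147.9 m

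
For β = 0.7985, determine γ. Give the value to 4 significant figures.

γ = 1/√(1 − β²) = 1/√(1 − 0.7985²) = 1/√(0.362398) = 1.661

γ ≈ 1.661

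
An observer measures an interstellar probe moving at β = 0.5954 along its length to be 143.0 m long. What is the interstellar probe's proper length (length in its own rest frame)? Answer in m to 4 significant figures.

L₀ ≈ 178.0 m

γ = 1/√(1 − 0.5954²) = 1.24466
L₀ = γL = 1.24466 × 143.0 = 178.0 m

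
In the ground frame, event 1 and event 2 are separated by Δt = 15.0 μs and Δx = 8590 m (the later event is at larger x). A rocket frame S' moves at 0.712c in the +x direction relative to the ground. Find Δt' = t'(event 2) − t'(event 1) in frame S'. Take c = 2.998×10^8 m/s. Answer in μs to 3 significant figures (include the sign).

γ = 1/√(1 − 0.712²) = 1.4241
Δt' = γ(Δt − vΔx/c²) = 1.4241 × (15.0 μs − 0.712×8590 m / (2.998×10^8 m/s))
= 1.4241 × (-5.4005 μs) = -7.69 μs

Δt' ≈ -7.69 μs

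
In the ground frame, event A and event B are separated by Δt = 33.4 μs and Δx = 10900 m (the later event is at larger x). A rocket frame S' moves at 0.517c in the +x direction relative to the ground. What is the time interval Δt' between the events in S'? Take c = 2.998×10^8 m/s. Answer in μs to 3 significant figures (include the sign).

Δt' ≈ 17.1 μs

γ = 1/√(1 − 0.517²) = 1.1682
Δt' = γ(Δt − vΔx/c²) = 1.1682 × (33.4 μs − 0.517×10900 m / (2.998×10^8 m/s))
= 1.1682 × (14.603 μs) = 17.1 μs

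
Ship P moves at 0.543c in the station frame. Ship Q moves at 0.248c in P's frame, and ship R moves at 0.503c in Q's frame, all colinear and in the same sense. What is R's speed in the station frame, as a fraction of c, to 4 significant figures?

Compose boost 2: (0.248 + 0.543)/(1 + 0.248×0.543) = 0.7910/1.13466 = 0.697123
Compose boost 3: (0.503 + 0.697123)/(1 + 0.503×0.697123) = 1.20012/1.35065 = 0.8886

u ≈ 0.8886c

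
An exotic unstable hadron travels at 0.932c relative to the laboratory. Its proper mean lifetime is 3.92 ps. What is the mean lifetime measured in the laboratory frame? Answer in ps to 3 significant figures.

γ = 1/√(1 − 0.932²) = 2.7589
Time dilation: Δt = γτ₀ = 2.7589 × 3.92 ps = 10.8 ps

Δt ≈ 10.8 ps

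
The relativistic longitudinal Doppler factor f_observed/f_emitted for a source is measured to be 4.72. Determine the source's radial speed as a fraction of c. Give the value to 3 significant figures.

β ≈ 0.914

f_obs/f_src = √((1+β)/(1−β)) = 4.72  ⇒  (1+β)/(1−β) = 22.278
β = |1 − D²|/(1 + D²) = |1 − 22.278|/(1 + 22.278) = 0.914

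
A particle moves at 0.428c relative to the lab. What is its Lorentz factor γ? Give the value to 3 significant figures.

γ ≈ 1.11

γ = 1/√(1 − β²) = 1/√(1 − 0.428²) = 1/√(0.81682) = 1.11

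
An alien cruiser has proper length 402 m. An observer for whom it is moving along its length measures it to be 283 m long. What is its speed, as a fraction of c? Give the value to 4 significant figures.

β ≈ 0.7102

γ = L₀/L = 402/283 = 1.42049
β = √(1 − 1/γ²) = 0.7102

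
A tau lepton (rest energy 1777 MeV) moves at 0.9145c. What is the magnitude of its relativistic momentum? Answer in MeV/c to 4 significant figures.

γ = 1/√(1 − 0.9145²) = 2.47166
p = γβm₀c = 2.47166 × 0.9145 × 1777 MeV/c = 4017 MeV/c

p ≈ 4017 MeV/c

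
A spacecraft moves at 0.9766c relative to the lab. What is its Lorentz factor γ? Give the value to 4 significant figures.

γ ≈ 4.650

γ = 1/√(1 − β²) = 1/√(1 − 0.9766²) = 1/√(0.0462524) = 4.650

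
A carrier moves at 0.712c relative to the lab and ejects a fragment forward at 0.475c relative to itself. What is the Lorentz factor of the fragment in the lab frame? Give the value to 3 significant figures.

γ ≈ 2.17

u_lab = (0.475 + 0.712)/(1 + 0.475×0.712) = 1.187/1.33820 = 0.887012
γ = 1/√(1 − 0.887012²) = 2.17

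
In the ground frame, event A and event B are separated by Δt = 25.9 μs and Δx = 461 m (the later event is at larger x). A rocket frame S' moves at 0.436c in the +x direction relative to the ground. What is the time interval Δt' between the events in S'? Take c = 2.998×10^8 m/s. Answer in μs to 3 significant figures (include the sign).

Δt' ≈ 28.0 μs

γ = 1/√(1 − 0.436²) = 1.1112
Δt' = γ(Δt − vΔx/c²) = 1.1112 × (25.9 μs − 0.436×461 m / (2.998×10^8 m/s))
= 1.1112 × (25.230 μs) = 28.0 μs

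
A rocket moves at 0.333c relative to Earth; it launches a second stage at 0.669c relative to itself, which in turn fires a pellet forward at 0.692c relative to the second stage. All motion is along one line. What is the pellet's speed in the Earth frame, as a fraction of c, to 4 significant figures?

u ≈ 0.9645c

Compose boost 2: (0.669 + 0.333)/(1 + 0.669×0.333) = 1.002/1.22278 = 0.819446
Compose boost 3: (0.692 + 0.819446)/(1 + 0.692×0.819446) = 1.51145/1.56706 = 0.9645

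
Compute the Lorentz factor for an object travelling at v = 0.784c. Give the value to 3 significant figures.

γ = 1/√(1 − β²) = 1/√(1 − 0.784²) = 1/√(0.38534) = 1.61

γ ≈ 1.61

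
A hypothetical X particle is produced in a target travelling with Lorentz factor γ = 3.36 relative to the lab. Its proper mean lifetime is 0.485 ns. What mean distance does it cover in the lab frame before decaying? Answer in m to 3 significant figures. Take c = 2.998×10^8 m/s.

d ≈ 0.466 m

β = √(1 − 1/γ²) = √(1 − 1/3.36²) = 0.95468
Dilated lifetime: Δt = γτ₀ = 3.36 × 0.485 ns = 1.6296 ns
d = vΔt = 0.95468c × 1.6296 ns = 2.8621×10^8 m/s × 1.6296×10^-9 s = 0.466 m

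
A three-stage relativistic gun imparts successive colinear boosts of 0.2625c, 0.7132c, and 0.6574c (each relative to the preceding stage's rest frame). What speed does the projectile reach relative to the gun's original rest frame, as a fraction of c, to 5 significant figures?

Compose boost 2: (0.7132 + 0.2625)/(1 + 0.7132×0.2625) = 0.97570/1.187215 = 0.8218393
Compose boost 3: (0.6574 + 0.8218393)/(1 + 0.6574×0.8218393) = 1.479239/1.540277 = 0.96037

u ≈ 0.96037c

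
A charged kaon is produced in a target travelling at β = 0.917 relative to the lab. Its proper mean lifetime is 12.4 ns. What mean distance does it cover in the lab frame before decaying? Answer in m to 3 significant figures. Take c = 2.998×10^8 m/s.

d ≈ 8.55 m

γ = 1/√(1 − 0.917²) = 2.5070
Dilated lifetime: Δt = γτ₀ = 2.5070 × 12.4 ns = 31.086 ns
d = vΔt = 0.917c × 31.086 ns = 2.7492×10^8 m/s × 3.1086×10^-8 s = 8.55 m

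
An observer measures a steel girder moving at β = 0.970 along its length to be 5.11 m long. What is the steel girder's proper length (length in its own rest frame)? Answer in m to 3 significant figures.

γ = 1/√(1 − 0.970²) = 4.1135
L₀ = γL = 4.1135 × 5.11 = 21.0 m

L₀ ≈ 21.0 m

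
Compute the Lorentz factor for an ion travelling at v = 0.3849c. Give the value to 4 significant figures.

γ = 1/√(1 − β²) = 1/√(1 − 0.3849²) = 1/√(0.851852) = 1.083

γ ≈ 1.083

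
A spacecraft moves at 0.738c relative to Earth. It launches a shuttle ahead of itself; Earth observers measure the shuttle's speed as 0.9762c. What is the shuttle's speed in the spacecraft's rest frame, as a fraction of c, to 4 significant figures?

Inverse velocity addition: u' = (u − v)/(1 − uv/c²)
= (0.9762 − 0.738)/(1 − 0.9762×0.738) = 0.2382/0.279564 = 0.8520

u' ≈ 0.8520c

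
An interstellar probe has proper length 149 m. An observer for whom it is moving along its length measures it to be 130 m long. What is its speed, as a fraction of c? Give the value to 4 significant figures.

β ≈ 0.4886

γ = L₀/L = 149/130 = 1.14615
β = √(1 − 1/γ²) = 0.4886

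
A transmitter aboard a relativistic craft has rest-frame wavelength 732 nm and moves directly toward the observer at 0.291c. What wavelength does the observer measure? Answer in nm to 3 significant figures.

λ_obs ≈ 542 nm

Relativistic Doppler: λ_obs = λ_src √((1−β)/(1+β))
= 732 × √(0.70900/1.2910) = 732 × 0.74107 = 542 nm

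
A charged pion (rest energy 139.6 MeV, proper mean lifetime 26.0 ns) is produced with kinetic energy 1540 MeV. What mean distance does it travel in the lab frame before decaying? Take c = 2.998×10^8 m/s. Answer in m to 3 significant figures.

d ≈ 93.5 m

γ = 1 + K/(m₀c²) = 1 + 1540/139.6 = 12.032
β = √(1 − 1/γ²) = 0.99654
Dilated lifetime: γτ₀ = 12.032 × 26.0 ns = 312.82 ns
d = βc·γτ₀ = 0.99654 × (2.998×10^8 m/s) × 3.1282×10^-7 s = 93.5 m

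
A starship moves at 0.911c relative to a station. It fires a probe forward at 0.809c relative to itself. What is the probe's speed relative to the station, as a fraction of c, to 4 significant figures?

Relativistic velocity addition: u = (u' + v)/(1 + u'v/c²)
= (0.809 + 0.911)/(1 + 0.809×0.911) = 1.720/1.73700 = 0.9902

u ≈ 0.9902c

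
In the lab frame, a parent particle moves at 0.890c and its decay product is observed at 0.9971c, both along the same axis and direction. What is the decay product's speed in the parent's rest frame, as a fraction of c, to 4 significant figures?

u' ≈ 0.9513c

Inverse velocity addition: u' = (u − v)/(1 − uv/c²)
= (0.9971 − 0.890)/(1 − 0.9971×0.890) = 0.1071/0.112581 = 0.9513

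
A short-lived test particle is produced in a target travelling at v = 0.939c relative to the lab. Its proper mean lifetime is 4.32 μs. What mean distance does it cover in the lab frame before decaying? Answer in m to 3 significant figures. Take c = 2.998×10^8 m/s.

γ = 1/√(1 − 0.939²) = 2.9077
Dilated lifetime: Δt = γτ₀ = 2.9077 × 4.32 μs = 12.561 μs
d = vΔt = 0.939c × 12.561 μs = 2.8151×10^8 m/s × 1.2561×10^-5 s = 3540 m

d ≈ 3540 m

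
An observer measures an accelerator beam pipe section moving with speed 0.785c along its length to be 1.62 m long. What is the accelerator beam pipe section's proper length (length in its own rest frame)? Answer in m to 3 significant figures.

γ = 1/√(1 − 0.785²) = 1.6142
L₀ = γL = 1.6142 × 1.62 = 2.62 m

L₀ ≈ 2.62 m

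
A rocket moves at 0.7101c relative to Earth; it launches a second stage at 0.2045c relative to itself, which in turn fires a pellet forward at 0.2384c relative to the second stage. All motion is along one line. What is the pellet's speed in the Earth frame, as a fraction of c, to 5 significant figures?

u ≈ 0.87116c

Compose boost 2: (0.2045 + 0.7101)/(1 + 0.2045×0.7101) = 0.91460/1.145215 = 0.7986270
Compose boost 3: (0.2384 + 0.7986270)/(1 + 0.2384×0.7986270) = 1.037027/1.190393 = 0.87116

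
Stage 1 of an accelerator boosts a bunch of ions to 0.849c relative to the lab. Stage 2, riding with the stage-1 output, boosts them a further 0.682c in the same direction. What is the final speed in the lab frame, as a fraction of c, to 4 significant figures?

Compose boost 2: (0.682 + 0.849)/(1 + 0.682×0.849) = 1.531/1.57902 = 0.9696

u ≈ 0.9696c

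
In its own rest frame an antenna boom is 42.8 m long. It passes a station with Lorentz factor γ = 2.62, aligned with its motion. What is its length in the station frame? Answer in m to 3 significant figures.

L ≈ 16.3 m

γ = 2.62 (given)
Length contraction: L = L₀/γ = 42.8/2.62 = 16.3 m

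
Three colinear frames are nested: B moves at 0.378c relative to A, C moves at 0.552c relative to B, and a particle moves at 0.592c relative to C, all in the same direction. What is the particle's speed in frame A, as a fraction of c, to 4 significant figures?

u ≈ 0.9354c

Compose boost 2: (0.552 + 0.378)/(1 + 0.552×0.378) = 0.9300/1.20866 = 0.769450
Compose boost 3: (0.592 + 0.769450)/(1 + 0.592×0.769450) = 1.36145/1.45551 = 0.9354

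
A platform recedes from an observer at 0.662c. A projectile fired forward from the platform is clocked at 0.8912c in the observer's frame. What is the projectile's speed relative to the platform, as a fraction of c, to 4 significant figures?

u' ≈ 0.5590c

Inverse velocity addition: u' = (u − v)/(1 − uv/c²)
= (0.8912 − 0.662)/(1 − 0.8912×0.662) = 0.2292/0.410026 = 0.5590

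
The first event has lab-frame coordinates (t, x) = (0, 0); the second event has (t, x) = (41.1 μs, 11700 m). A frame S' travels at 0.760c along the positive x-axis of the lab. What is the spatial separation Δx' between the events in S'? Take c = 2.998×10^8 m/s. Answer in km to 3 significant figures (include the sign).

γ = 1/√(1 − 0.760²) = 1.5386
Δx' = γ(Δx − vΔt) = 1.5386 × (11700 m − 0.760×(2.998×10^8 m/s)×41.1×10^-6 s)
= 1.5386 × (2335.4 m) = 3.59 km

Δx' ≈ 3.59 km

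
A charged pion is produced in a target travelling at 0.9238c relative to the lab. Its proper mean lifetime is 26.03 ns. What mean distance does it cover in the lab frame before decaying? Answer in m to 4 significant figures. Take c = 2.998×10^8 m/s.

d ≈ 18.83 m

γ = 1/√(1 − 0.9238²) = 2.61182
Dilated lifetime: Δt = γτ₀ = 2.61182 × 26.03 ns = 67.9856 ns
d = vΔt = 0.9238c × 67.9856 ns = 2.76955×10^8 m/s × 6.79856×10^-8 s = 18.83 m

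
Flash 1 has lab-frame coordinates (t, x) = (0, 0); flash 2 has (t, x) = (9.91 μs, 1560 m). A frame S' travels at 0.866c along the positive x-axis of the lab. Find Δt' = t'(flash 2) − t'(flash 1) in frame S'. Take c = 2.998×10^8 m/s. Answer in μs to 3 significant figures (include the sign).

Δt' ≈ 10.8 μs

γ = 1/√(1 − 0.866²) = 1.9998
Δt' = γ(Δt − vΔx/c²) = 1.9998 × (9.91 μs − 0.866×1560 m / (2.998×10^8 m/s))
= 1.9998 × (5.4038 μs) = 10.8 μs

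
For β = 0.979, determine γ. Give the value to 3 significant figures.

γ = 1/√(1 − β²) = 1/√(1 − 0.979²) = 1/√(0.041559) = 4.91

γ ≈ 4.91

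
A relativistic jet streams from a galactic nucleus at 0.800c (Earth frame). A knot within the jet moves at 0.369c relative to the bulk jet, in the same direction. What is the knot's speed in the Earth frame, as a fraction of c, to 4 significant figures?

u ≈ 0.9026c

Relativistic velocity addition: u = (u' + v)/(1 + u'v/c²)
= (0.369 + 0.800)/(1 + 0.369×0.800) = 1.169/1.29520 = 0.9026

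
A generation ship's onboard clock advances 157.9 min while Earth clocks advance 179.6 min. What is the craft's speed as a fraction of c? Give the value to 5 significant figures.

β ≈ 0.47650

γ = Δt/τ₀ = 179.6/157.9 = 1.137429
β = √(1 − 1/γ²) = √(1 − 1/1.137429²) = 0.47650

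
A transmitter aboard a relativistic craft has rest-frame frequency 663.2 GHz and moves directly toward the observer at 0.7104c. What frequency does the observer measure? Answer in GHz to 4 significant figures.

Relativistic Doppler: f_obs = f_src √((1+β)/(1−β))
= 663.2 × √(1.71040/0.289600) = 663.2 × 2.43024 = 1612 GHz

f_obs ≈ 1612 GHz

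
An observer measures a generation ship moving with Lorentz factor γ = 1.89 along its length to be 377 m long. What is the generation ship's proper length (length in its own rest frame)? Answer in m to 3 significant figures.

L₀ ≈ 713 m

γ = 1.89 (given)
L₀ = γL = 1.89 × 377 = 713 m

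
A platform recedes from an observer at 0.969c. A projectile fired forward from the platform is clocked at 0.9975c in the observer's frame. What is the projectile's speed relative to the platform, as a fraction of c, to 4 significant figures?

Inverse velocity addition: u' = (u − v)/(1 − uv/c²)
= (0.9975 − 0.969)/(1 − 0.9975×0.969) = 0.02850/0.0334225 = 0.8527

u' ≈ 0.8527c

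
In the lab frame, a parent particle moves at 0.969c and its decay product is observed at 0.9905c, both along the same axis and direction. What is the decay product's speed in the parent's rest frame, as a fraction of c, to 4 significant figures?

Inverse velocity addition: u' = (u − v)/(1 − uv/c²)
= (0.9905 − 0.969)/(1 − 0.9905×0.969) = 0.02150/0.0402055 = 0.5348

u' ≈ 0.5348c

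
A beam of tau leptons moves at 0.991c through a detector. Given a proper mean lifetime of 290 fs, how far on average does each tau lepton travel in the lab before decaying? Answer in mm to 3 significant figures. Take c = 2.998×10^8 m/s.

γ = 1/√(1 − 0.991²) = 7.4704
Dilated lifetime: Δt = γτ₀ = 7.4704 × 290 fs = 2166.4 fs
d = vΔt = 0.991c × 2166.4 fs = 2.9710×10^8 m/s × 2.1664×10^-12 s = 0.644 mm

d ≈ 0.644 mm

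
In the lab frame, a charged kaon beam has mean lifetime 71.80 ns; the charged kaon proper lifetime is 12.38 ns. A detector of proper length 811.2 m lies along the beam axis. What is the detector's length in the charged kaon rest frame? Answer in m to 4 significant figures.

L ≈ 139.9 m

Time dilation ⇒ γ = Δt/τ₀ = 71.80/12.38 = 5.79968
Length contraction: L = L₀/γ = 811.2/5.79968 = 139.9 m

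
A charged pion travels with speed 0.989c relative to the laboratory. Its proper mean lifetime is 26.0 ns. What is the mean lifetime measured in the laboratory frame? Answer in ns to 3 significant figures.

Δt ≈ 176 ns

γ = 1/√(1 − 0.989²) = 6.7606
Time dilation: Δt = γτ₀ = 6.7606 × 26.0 ns = 176 ns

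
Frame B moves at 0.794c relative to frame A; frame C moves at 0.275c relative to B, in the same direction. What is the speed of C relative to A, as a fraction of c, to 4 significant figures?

u ≈ 0.8774c

Compose boost 2: (0.275 + 0.794)/(1 + 0.275×0.794) = 1.069/1.21835 = 0.8774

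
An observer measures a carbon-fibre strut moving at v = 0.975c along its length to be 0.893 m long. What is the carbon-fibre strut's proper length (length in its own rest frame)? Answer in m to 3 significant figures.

γ = 1/√(1 − 0.975²) = 4.5004
L₀ = γL = 4.5004 × 0.893 = 4.02 m

L₀ ≈ 4.02 m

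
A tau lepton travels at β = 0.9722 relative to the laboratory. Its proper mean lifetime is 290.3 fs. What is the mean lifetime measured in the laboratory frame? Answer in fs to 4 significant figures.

γ = 1/√(1 − 0.9722²) = 4.27073
Time dilation: Δt = γτ₀ = 4.27073 × 290.3 fs = 1240 fs

Δt ≈ 1240 fs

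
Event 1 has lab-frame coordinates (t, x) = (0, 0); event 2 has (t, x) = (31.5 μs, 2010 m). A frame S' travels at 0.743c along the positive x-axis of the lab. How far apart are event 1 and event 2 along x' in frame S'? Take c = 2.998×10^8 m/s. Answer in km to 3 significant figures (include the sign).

Δx' ≈ -7.48 km

γ = 1/√(1 − 0.743²) = 1.4941
Δx' = γ(Δx − vΔt) = 1.4941 × (2010 m − 0.743×(2.998×10^8 m/s)×31.5×10^-6 s)
= 1.4941 × (-5006.7 m) = -7.48 km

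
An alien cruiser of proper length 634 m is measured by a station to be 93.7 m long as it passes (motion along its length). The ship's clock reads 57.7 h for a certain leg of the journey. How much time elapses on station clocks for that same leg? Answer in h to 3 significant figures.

Length contraction ⇒ γ = L₀/L = 634/93.7 = 6.7663
Time dilation: Δt = γτ₀ = 6.7663 × 57.7 h = 390 h

Δt ≈ 390 h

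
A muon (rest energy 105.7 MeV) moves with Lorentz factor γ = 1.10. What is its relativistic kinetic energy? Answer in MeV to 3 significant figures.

K ≈ 10.6 MeV

γ = 1.10 (given)
K = (γ − 1)m₀c² = (1.10 − 1) × 105.7 MeV = 0.10000 × 105.7 MeV = 10.6 MeV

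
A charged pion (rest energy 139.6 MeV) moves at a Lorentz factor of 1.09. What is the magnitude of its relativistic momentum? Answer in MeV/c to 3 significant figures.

β = √(1 − 1/γ²) = √(1 − 1/1.09²) = 0.39789
p = γβm₀c = 1.09 × 0.39789 × 139.6 MeV/c = 60.5 MeV/c

p ≈ 60.5 MeV/c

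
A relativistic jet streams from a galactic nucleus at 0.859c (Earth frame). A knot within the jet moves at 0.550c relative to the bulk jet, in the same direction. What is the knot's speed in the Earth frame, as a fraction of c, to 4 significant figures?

u ≈ 0.9569c

Relativistic velocity addition: u = (u' + v)/(1 + u'v/c²)
= (0.550 + 0.859)/(1 + 0.550×0.859) = 1.409/1.47245 = 0.9569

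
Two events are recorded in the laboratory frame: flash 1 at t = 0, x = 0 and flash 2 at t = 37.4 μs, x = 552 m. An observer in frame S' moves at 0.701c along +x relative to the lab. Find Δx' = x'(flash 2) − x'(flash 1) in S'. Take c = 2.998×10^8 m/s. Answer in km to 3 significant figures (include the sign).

γ = 1/√(1 − 0.701²) = 1.4022
Δx' = γ(Δx − vΔt) = 1.4022 × (552 m − 0.701×(2.998×10^8 m/s)×37.4×10^-6 s)
= 1.4022 × (-7308.0 m) = -10.2 km

Δx' ≈ -10.2 km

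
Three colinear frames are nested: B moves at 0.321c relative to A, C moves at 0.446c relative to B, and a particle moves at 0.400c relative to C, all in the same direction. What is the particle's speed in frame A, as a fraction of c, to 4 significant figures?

u ≈ 0.8443c

Compose boost 2: (0.446 + 0.321)/(1 + 0.446×0.321) = 0.7670/1.14317 = 0.670944
Compose boost 3: (0.400 + 0.670944)/(1 + 0.400×0.670944) = 1.07094/1.26838 = 0.8443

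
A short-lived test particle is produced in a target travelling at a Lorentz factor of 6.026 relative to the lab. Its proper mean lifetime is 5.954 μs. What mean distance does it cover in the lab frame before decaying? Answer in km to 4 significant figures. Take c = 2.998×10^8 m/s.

β = √(1 − 1/γ²) = √(1 − 1/6.026²) = 0.986135
Dilated lifetime: Δt = γτ₀ = 6.026 × 5.954 μs = 35.8788 μs
d = vΔt = 0.986135c × 35.8788 μs = 2.95643×10^8 m/s × 3.58788×10^-5 s = 10.61 km

d ≈ 10.61 km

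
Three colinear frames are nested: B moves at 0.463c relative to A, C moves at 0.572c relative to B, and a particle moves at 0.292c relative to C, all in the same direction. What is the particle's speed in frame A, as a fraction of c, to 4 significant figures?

Compose boost 2: (0.572 + 0.463)/(1 + 0.572×0.463) = 1.035/1.26484 = 0.818288
Compose boost 3: (0.292 + 0.818288)/(1 + 0.292×0.818288) = 1.11029/1.23894 = 0.8962

u ≈ 0.8962c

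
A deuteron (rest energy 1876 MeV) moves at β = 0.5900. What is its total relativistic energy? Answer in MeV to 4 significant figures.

γ = 1/√(1 − 0.5900²) = 1.23854
E = γm₀c² = 1.23854 × 1876 MeV = 2323 MeV

E ≈ 2323 MeV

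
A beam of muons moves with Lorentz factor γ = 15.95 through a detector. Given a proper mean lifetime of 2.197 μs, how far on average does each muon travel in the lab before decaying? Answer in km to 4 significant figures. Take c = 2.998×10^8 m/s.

β = √(1 − 1/γ²) = √(1 − 1/15.95²) = 0.998033
Dilated lifetime: Δt = γτ₀ = 15.95 × 2.197 μs = 35.0421 μs
d = vΔt = 0.998033c × 35.0421 μs = 2.99210×10^8 m/s × 3.50421×10^-5 s = 10.48 km

d ≈ 10.48 km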